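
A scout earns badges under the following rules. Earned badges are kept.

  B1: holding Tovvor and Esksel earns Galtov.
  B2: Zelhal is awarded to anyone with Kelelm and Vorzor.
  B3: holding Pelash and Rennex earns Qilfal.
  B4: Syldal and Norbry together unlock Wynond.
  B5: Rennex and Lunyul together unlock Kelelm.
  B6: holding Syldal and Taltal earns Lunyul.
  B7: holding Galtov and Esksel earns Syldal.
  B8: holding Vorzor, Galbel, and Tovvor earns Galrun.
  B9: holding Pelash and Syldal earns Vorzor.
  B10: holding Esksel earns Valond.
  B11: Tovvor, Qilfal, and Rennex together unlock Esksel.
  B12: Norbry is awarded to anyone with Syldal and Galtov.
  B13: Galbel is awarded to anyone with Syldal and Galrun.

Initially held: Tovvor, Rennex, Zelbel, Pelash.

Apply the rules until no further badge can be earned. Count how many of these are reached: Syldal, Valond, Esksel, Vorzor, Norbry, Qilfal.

6

With Pelash and Rennex, Qilfal is earned (B3).
With Tovvor, Qilfal, and Rennex, Esksel is earned (B11).
With Esksel, Valond is earned (B10).
With Tovvor and Esksel, Galtov is earned (B1).
With Galtov and Esksel, Syldal is earned (B7).
With Pelash and Syldal, Vorzor is earned (B9).
With Syldal and Galtov, Norbry is earned (B12).
Syldal: reached.
Valond: reached.
Esksel: reached.
Vorzor: reached.
Norbry: reached.
Qilfal: reached.
All 6 are reached.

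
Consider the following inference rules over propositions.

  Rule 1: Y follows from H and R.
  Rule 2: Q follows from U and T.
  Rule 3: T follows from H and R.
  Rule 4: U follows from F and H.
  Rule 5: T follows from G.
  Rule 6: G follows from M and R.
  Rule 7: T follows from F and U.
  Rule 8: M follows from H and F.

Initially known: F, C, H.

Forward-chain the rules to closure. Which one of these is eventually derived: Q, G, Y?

F and H hold, so U follows (Rule 4).
F and U hold, so T follows (Rule 7).
U and T hold, so Q follows (Rule 2).
G would need M and R (Rule 6), but R is never established. Y would need H and R (Rule 1), but R is never established.

Q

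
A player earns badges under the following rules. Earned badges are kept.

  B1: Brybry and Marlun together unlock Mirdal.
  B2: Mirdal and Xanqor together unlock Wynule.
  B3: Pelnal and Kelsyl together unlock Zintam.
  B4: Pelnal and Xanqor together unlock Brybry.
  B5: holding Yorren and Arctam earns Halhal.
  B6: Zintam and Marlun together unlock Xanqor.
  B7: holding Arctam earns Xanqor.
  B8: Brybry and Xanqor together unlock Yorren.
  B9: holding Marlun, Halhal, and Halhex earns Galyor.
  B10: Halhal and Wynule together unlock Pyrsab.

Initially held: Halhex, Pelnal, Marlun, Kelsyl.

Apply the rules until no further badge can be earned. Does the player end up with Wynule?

With Pelnal and Kelsyl, Zintam is earned (B3).
With Zintam and Marlun, Xanqor is earned (B6).
With Pelnal and Xanqor, Brybry is earned (B4).
With Brybry and Marlun, Mirdal is earned (B1).
With Mirdal and Xanqor, Wynule is earned (B2).

Yes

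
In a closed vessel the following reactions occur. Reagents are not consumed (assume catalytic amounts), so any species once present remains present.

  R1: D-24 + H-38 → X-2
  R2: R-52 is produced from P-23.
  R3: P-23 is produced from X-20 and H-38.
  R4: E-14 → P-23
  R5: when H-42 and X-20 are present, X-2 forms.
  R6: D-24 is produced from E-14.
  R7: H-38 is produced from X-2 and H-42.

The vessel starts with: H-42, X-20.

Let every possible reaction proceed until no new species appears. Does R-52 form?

H-42 and X-20 present → X-2 forms (R5).
X-2 and H-42 present → H-38 forms (R7).
X-20 and H-38 present → P-23 forms (R3).
P-23 present → R-52 forms (R2).

Yes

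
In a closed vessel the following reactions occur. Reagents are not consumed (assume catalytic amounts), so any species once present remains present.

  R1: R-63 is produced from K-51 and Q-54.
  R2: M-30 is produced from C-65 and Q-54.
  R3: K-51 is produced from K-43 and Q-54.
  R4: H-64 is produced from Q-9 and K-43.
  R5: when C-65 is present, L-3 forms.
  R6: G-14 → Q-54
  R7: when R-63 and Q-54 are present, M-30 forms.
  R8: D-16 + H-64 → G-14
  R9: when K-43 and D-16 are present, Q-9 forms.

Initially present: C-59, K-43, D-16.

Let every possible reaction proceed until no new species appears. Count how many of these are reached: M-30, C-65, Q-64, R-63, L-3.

K-43 and D-16 present → Q-9 forms (R9).
Q-9 and K-43 present → H-64 forms (R4).
D-16 and H-64 present → G-14 forms (R8).
G-14 present → Q-54 forms (R6).
K-43 and Q-54 present → K-51 forms (R3).
K-51 and Q-54 present → R-63 forms (R1).
R-63 and Q-54 present → M-30 forms (R7).
M-30: reached.
No rule produces C-65, and it is not given.
No rule produces Q-64, and it is not given.
R-63: reached.
L-3 would need C-65 (R5), but C-65 never forms.
Reached: M-30 and R-63 — 2 of the 5.

2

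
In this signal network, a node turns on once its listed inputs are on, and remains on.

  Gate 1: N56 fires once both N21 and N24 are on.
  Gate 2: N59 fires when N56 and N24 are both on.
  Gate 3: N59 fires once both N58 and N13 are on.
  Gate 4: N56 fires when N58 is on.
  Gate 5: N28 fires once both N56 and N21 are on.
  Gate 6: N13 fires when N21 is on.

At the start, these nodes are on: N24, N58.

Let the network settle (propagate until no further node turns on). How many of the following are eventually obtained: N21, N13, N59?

N58 is on, so N56 fires (Gate 4).
N56 and N24 are on, so N59 fires (Gate 2).
No rule produces N21, and it is not given.
N13 would need N21 (Gate 6), but N21 never turns on.
N59: reached.
Reached: N59 — 1 of the 3.

1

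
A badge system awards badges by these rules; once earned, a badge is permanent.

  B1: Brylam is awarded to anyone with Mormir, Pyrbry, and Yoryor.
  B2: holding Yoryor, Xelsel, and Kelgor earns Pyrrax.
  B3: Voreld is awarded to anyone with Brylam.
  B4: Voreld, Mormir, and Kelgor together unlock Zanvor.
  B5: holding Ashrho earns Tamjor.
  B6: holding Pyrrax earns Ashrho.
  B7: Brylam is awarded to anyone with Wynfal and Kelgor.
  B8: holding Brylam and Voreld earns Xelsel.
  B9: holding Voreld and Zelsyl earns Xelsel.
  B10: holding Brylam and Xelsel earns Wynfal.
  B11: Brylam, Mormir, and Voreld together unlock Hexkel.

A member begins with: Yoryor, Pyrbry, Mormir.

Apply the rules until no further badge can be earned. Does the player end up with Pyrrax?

No

Pyrrax would need Yoryor, Xelsel, and Kelgor (B2), but Kelgor is never earned.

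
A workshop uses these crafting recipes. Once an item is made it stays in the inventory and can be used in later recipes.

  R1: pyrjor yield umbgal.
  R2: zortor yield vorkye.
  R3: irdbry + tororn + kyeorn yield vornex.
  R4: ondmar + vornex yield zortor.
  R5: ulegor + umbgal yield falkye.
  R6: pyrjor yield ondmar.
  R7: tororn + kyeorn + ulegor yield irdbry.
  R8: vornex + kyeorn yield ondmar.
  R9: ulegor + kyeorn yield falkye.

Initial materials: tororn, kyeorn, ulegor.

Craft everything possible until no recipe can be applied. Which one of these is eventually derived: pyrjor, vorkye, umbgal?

tororn + kyeorn + ulegor → irdbry (R7).
Using R3, irdbry, tororn, and kyeorn make vornex.
Using R8, vornex and kyeorn make ondmar.
ondmar + vornex → zortor (R4).
zortor → vorkye (R2).
umbgal would need pyrjor (R1), but pyrjor is never obtained. No rule produces pyrjor, and it is not given.

vorkye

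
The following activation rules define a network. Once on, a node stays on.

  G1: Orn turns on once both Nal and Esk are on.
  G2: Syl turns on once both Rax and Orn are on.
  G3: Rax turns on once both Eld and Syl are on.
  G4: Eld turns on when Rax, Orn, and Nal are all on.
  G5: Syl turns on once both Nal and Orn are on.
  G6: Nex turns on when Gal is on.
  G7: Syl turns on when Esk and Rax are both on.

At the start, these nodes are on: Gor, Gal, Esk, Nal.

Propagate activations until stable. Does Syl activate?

Yes

G1: Nal and Esk on → Orn on.
Nal and Orn are on, so Syl turns on (G5).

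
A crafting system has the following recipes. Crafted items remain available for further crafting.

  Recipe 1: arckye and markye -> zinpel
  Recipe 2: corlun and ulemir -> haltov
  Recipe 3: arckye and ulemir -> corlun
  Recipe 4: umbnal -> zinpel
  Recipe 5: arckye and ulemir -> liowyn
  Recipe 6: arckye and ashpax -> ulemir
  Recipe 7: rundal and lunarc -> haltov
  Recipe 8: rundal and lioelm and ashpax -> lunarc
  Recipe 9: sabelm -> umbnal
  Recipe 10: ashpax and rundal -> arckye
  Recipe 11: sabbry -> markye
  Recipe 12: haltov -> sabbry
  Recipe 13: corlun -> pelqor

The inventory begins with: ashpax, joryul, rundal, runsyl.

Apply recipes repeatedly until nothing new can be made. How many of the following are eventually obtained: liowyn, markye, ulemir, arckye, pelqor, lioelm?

5

Using Recipe 10, ashpax and rundal make arckye.
arckye and ashpax -> ulemir (Recipe 6).
arckye and ulemir -> corlun (Recipe 3).
Using Recipe 5, arckye and ulemir make liowyn.
Using Recipe 13, corlun makes pelqor.
Using Recipe 2, corlun and ulemir make haltov.
haltov -> sabbry (Recipe 12).
sabbry -> markye (Recipe 11).
liowyn: reached.
markye: reached.
ulemir: reached.
arckye: reached.
pelqor: reached.
No rule produces lioelm, and it is not given.
Reached: liowyn, markye, ulemir, arckye, and pelqor — 5 of the 6.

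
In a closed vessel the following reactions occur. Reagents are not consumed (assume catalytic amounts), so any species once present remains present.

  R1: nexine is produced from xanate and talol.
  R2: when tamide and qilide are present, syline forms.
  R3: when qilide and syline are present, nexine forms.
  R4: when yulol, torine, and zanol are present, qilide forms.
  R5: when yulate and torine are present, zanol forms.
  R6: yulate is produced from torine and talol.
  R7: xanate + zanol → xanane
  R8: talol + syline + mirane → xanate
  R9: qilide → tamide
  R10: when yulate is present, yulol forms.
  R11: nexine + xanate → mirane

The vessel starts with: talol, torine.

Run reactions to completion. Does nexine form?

torine and talol present → yulate forms (R6).
yulate and torine present → zanol forms (R5).
yulate present → yulol forms (R10).
yulol, torine, and zanol present → qilide forms (R4).
qilide present → tamide forms (R9).
tamide and qilide present → syline forms (R2).
qilide and syline present → nexine forms (R3).

Yes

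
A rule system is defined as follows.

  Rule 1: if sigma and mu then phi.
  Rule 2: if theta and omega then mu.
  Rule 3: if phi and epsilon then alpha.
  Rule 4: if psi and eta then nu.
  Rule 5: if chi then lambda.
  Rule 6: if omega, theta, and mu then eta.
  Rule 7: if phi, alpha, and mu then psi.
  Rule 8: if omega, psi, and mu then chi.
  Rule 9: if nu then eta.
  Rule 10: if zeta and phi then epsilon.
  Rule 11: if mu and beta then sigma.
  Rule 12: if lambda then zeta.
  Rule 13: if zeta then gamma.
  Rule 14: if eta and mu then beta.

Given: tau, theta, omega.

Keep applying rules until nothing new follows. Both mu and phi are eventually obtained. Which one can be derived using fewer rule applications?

mu: theta and omega hold, so mu follows (Rule 2). [1 rule application]
phi: theta and omega hold, so mu follows (Rule 2). omega, theta, and mu hold, so eta follows (Rule 6). From eta and mu, Rule 14 gives beta. From mu and beta, Rule 11 gives sigma. From sigma and mu, Rule 1 gives phi. [5 rule applications]
mu needs fewer.

mu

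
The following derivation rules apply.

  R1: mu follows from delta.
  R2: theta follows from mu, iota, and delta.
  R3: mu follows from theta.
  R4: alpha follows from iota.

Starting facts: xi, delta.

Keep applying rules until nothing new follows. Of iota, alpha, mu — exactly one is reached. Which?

mu

delta holds, so mu follows (R1).
alpha would need iota (R4), but iota is never established. No rule produces iota, and it is not given.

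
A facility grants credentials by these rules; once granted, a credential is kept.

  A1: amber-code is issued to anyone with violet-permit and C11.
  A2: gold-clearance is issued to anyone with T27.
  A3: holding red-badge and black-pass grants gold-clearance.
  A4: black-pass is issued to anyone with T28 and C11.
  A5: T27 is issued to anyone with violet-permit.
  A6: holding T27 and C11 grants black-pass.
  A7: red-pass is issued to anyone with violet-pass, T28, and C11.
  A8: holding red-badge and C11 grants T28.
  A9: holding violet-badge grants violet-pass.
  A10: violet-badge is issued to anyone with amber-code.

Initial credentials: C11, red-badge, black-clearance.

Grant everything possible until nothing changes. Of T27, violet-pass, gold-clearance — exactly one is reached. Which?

gold-clearance

Holding red-badge and C11 grants T28 (A8).
Holding T28 and C11 grants black-pass (A4).
Holding red-badge and black-pass grants gold-clearance (A3).
T27 would need violet-permit (A5), but violet-permit is never granted. violet-pass would need violet-badge (A9), but violet-badge is never granted.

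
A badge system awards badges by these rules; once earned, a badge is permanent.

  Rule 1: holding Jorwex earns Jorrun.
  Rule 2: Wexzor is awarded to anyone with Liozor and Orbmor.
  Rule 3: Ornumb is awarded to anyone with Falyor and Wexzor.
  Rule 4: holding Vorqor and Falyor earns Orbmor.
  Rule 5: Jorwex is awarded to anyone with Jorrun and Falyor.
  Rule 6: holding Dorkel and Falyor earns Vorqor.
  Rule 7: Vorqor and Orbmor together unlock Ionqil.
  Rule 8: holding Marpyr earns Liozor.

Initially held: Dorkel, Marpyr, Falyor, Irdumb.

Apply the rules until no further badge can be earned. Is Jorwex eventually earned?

Jorwex would need Jorrun and Falyor (Rule 5), but Jorrun is never earned.

No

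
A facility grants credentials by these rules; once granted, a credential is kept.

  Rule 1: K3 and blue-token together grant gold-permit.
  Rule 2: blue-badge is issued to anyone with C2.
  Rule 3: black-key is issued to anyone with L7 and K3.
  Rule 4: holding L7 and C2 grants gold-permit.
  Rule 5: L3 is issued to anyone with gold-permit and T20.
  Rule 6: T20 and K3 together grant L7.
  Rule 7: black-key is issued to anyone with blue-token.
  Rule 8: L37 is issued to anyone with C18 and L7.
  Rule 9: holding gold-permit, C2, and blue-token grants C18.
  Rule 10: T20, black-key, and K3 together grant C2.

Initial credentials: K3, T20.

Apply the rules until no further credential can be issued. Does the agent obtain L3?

Yes

Holding T20 and K3 grants L7 (Rule 6).
Holding L7 and K3 grants black-key (Rule 3).
Holding T20, black-key, and K3 grants C2 (Rule 10).
Holding L7 and C2 grants gold-permit (Rule 4).
Holding gold-permit and T20 grants L3 (Rule 5).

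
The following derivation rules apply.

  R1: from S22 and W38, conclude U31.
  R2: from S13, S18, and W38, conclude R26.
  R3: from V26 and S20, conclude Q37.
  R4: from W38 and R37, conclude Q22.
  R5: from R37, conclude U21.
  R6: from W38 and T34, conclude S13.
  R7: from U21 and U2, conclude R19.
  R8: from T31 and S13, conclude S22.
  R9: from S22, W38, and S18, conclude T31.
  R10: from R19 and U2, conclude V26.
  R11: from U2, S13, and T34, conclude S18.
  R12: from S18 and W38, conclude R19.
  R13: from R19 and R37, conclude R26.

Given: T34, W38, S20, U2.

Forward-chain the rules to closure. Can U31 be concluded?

U31 would need S22 and W38 (R1), but S22 is never established.

No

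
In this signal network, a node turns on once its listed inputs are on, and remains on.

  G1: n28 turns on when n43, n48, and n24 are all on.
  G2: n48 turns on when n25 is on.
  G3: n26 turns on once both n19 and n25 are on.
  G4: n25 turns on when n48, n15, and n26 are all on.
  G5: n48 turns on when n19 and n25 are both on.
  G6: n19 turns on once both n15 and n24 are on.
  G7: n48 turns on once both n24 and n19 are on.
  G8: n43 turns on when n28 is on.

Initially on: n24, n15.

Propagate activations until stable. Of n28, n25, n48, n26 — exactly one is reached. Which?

G6: n15 and n24 on → n19 on.
n24 and n19 are on, so n48 turns on (G7).
n28 would need n43, n48, and n24 (G1), but n43 never turns on. n26 would need n19 and n25 (G3), but n25 never turns on. n25 would need n48, n15, and n26 (G4), but n26 never turns on.

n48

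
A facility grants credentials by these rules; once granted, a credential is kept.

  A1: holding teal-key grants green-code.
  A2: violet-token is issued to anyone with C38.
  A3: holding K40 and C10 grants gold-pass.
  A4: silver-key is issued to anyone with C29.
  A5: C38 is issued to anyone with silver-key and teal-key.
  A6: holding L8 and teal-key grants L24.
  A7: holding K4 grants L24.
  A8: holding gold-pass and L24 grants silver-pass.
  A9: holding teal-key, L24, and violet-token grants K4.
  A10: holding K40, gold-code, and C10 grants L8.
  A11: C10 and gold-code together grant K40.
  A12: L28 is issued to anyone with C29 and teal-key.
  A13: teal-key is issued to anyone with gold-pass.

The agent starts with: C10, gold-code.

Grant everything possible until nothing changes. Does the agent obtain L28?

No

L28 would need C29 and teal-key (A12), but C29 is never granted.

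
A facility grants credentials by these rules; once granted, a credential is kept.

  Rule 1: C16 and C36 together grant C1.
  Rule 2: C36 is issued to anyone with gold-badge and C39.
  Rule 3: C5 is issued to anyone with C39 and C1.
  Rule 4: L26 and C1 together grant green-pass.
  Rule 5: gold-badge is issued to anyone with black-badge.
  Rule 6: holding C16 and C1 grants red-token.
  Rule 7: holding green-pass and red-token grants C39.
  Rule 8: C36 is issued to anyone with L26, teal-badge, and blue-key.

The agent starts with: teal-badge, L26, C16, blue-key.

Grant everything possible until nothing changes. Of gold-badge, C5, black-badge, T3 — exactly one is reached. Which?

C5

Holding L26, teal-badge, and blue-key grants C36 (Rule 8).
Holding C16 and C36 grants C1 (Rule 1).
Holding C16 and C1 grants red-token (Rule 6).
Holding L26 and C1 grants green-pass (Rule 4).
Holding green-pass and red-token grants C39 (Rule 7).
Holding C39 and C1 grants C5 (Rule 3).
No rule produces black-badge, and it is not given. gold-badge would need black-badge (Rule 5), but black-badge is never granted. No rule produces T3, and it is not given.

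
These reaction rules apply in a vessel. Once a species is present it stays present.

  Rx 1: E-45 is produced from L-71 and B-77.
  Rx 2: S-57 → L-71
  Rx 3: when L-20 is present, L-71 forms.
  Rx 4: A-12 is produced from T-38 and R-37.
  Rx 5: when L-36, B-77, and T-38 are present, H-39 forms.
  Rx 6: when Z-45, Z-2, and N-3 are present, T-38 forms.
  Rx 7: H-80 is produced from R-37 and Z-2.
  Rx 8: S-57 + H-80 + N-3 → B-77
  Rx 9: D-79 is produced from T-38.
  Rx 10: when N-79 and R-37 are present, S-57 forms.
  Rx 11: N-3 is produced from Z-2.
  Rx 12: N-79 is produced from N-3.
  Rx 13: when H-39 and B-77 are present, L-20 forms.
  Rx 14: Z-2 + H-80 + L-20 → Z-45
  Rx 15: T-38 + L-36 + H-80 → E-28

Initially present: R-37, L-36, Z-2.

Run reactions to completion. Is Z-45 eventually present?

Z-45 would need Z-2, H-80, and L-20 (Rx 14), but L-20 never forms.

No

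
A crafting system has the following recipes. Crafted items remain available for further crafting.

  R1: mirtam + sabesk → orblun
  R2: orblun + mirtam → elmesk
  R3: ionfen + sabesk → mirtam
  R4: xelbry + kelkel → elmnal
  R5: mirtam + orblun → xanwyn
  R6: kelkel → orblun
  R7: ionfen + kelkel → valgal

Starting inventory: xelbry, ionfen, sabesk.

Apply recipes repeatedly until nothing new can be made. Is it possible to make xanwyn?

Yes

ionfen + sabesk → mirtam (R3).
Using R1, mirtam and sabesk make orblun.
Using R5, mirtam and orblun make xanwyn.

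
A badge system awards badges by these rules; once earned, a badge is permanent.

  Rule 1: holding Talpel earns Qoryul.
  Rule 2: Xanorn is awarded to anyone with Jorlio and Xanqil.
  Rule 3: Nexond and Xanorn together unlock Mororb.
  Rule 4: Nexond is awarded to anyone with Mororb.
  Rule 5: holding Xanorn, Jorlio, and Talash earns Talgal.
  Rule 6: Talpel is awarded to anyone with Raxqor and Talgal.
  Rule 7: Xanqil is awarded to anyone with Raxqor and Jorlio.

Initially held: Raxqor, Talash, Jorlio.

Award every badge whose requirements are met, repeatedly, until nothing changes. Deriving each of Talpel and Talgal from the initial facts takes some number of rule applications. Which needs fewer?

Talgal: With Raxqor and Jorlio, Xanqil is earned (Rule 7). With Jorlio and Xanqil, Xanorn is earned (Rule 2). With Xanorn, Jorlio, and Talash, Talgal is earned (Rule 5). [3 rule applications]
Talpel: With Raxqor and Jorlio, Xanqil is earned (Rule 7). With Jorlio and Xanqil, Xanorn is earned (Rule 2). With Xanorn, Jorlio, and Talash, Talgal is earned (Rule 5). With Raxqor and Talgal, Talpel is earned (Rule 6). [4 rule applications]
Talgal needs fewer.

Talgal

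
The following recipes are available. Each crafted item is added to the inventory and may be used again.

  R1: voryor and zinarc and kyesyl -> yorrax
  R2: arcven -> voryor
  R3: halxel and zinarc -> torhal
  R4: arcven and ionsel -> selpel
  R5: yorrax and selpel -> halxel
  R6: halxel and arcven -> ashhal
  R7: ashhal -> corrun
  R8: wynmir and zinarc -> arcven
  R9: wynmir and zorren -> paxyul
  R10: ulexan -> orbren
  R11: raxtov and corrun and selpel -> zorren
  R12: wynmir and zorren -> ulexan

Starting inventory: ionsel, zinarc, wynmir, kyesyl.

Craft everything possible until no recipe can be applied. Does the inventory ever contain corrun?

Yes

wynmir and zinarc -> arcven (R8).
arcven -> voryor (R2).
Using R4, arcven and ionsel make selpel.
Using R1, voryor, zinarc, and kyesyl make yorrax.
Using R5, yorrax and selpel make halxel.
halxel and arcven -> ashhal (R6).
Using R7, ashhal makes corrun.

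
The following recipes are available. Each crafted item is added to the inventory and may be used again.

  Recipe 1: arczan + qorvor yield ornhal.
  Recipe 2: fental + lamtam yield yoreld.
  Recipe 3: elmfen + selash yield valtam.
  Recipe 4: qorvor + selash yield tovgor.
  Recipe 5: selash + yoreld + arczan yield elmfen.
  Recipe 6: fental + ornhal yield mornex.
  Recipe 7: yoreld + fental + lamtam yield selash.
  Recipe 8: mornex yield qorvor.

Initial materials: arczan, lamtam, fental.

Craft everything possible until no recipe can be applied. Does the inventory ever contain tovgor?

tovgor would need qorvor and selash (Recipe 4), but qorvor is never obtained.

No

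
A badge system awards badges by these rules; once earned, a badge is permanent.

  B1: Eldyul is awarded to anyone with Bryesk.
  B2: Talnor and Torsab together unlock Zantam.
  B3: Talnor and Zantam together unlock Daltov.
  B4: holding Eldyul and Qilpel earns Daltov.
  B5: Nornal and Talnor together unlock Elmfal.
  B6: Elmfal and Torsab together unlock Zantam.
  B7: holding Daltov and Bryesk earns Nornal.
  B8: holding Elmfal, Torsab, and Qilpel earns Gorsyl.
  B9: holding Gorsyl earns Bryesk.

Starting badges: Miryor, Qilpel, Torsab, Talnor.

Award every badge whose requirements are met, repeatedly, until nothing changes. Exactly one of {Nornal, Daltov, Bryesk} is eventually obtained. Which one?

Daltov

With Talnor and Torsab, Zantam is earned (B2).
With Talnor and Zantam, Daltov is earned (B3).
Bryesk would need Gorsyl (B9), but Gorsyl is never earned. Nornal would need Daltov and Bryesk (B7), but Bryesk is never earned.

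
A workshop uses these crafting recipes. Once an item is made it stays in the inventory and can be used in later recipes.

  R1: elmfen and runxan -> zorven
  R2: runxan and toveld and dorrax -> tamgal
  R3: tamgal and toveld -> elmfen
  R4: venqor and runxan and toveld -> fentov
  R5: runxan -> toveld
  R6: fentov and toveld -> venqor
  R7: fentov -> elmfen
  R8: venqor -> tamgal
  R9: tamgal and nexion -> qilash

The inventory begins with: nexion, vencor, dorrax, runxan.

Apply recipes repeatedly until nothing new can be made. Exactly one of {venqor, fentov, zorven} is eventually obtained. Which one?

zorven

Using R5, runxan makes toveld.
Using R2, runxan, toveld, and dorrax make tamgal.
Using R3, tamgal and toveld make elmfen.
elmfen and runxan -> zorven (R1).
venqor would need fentov and toveld (R6), but fentov is never obtained. fentov would need venqor, runxan, and toveld (R4), but venqor is never obtained.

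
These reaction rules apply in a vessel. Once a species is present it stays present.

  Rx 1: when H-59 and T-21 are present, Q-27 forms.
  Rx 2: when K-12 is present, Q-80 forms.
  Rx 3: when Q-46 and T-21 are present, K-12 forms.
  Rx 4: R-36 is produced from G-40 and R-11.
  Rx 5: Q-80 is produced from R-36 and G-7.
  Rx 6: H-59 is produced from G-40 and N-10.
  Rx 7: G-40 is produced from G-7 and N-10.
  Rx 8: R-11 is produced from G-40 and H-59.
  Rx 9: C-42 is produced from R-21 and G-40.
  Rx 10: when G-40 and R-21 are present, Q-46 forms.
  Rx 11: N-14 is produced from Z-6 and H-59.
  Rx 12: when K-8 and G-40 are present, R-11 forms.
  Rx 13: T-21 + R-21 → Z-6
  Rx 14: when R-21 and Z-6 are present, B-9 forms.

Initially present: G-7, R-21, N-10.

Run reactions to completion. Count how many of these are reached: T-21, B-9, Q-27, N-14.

No rule produces T-21, and it is not given.
B-9 would need R-21 and Z-6 (Rx 14), but Z-6 never forms.
Q-27 would need H-59 and T-21 (Rx 1), but T-21 never forms.
N-14 would need Z-6 and H-59 (Rx 11), but Z-6 never forms.
None of the 4 are reached.

0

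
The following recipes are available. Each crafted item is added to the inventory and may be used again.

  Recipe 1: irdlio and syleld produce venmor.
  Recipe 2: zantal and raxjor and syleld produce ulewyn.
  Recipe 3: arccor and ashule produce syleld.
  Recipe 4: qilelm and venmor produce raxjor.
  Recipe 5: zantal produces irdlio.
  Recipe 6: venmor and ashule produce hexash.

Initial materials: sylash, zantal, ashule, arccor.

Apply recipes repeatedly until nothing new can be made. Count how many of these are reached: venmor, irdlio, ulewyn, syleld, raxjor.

3

arccor and ashule → syleld (Recipe 3).
Using Recipe 5, zantal makes irdlio.
Using Recipe 1, irdlio and syleld make venmor.
venmor: reached.
irdlio: reached.
ulewyn would need zantal, raxjor, and syleld (Recipe 2), but raxjor is never obtained.
syleld: reached.
raxjor would need qilelm and venmor (Recipe 4), but qilelm is never obtained.
Reached: venmor, irdlio, and syleld — 3 of the 5.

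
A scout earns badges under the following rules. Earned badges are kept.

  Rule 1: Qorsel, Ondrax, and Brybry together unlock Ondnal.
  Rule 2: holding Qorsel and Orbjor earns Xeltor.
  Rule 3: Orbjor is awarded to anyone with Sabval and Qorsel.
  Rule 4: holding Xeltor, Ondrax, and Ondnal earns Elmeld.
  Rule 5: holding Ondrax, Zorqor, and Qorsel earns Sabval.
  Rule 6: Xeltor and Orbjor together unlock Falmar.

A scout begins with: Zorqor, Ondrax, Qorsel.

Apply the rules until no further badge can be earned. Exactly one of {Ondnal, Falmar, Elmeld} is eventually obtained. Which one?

With Ondrax, Zorqor, and Qorsel, Sabval is earned (Rule 5).
With Sabval and Qorsel, Orbjor is earned (Rule 3).
With Qorsel and Orbjor, Xeltor is earned (Rule 2).
With Xeltor and Orbjor, Falmar is earned (Rule 6).
Ondnal would need Qorsel, Ondrax, and Brybry (Rule 1), but Brybry is never earned. Elmeld would need Xeltor, Ondrax, and Ondnal (Rule 4), but Ondnal is never earned.

Falmar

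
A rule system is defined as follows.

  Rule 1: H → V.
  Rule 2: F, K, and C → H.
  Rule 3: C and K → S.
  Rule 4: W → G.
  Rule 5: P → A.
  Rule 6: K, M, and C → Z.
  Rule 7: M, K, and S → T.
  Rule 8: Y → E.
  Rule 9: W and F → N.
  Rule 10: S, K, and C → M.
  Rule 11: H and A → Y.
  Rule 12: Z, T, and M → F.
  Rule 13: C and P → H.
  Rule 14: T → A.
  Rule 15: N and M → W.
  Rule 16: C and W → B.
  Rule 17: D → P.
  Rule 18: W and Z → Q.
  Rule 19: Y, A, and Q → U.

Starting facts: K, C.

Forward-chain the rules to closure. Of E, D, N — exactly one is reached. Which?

From C and K, Rule 3 gives S.
From S, K, and C, Rule 10 gives M.
K, M, and C hold, so Z follows (Rule 6).
From M, K, and S, Rule 7 gives T.
Z, T, and M hold, so F follows (Rule 12).
T holds, so A follows (Rule 14).
F, K, and C hold, so H follows (Rule 2).
H and A hold, so Y follows (Rule 11).
From Y, Rule 8 gives E.
N would need W and F (Rule 9), but W is never established. No rule produces D, and it is not given.

E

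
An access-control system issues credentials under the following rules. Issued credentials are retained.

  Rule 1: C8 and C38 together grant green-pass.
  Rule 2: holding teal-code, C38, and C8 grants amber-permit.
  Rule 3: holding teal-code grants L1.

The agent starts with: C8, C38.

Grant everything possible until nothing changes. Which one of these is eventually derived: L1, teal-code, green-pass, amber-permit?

Holding C8 and C38 grants green-pass (Rule 1).
amber-permit would need teal-code, C38, and C8 (Rule 2), but teal-code is never granted. L1 would need teal-code (Rule 3), but teal-code is never granted. No rule produces teal-code, and it is not given.

green-pass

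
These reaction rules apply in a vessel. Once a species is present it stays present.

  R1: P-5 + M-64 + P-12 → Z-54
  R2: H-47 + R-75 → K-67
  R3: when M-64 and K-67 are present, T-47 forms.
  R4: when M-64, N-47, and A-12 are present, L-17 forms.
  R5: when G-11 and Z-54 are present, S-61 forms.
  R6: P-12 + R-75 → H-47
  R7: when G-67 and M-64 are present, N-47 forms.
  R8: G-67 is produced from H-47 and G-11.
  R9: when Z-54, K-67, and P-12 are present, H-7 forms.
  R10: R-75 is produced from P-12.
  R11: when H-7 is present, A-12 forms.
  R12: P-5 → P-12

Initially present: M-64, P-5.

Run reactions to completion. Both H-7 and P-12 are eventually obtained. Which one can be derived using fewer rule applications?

P-12

P-12: P-5 present → P-12 forms (R12). [1 rule application]
H-7: P-5 present → P-12 forms (R12). P-5, M-64, and P-12 present → Z-54 forms (R1). P-12 present → R-75 forms (R10). P-12 and R-75 present → H-47 forms (R6). H-47 and R-75 present → K-67 forms (R2). Z-54, K-67, and P-12 present → H-7 forms (R9). [6 rule applications]
P-12 needs fewer.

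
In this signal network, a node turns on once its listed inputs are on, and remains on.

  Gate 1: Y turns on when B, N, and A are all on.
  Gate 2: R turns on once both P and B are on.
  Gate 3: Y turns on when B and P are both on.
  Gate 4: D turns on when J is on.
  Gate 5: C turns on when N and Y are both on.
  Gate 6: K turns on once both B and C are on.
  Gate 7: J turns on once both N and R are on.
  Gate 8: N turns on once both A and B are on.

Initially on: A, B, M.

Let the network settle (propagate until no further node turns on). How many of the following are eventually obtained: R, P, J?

0

R would need P and B (Gate 2), but P never turns on.
No rule produces P, and it is not given.
J would need N and R (Gate 7), but R never turns on.
None of the 3 are reached.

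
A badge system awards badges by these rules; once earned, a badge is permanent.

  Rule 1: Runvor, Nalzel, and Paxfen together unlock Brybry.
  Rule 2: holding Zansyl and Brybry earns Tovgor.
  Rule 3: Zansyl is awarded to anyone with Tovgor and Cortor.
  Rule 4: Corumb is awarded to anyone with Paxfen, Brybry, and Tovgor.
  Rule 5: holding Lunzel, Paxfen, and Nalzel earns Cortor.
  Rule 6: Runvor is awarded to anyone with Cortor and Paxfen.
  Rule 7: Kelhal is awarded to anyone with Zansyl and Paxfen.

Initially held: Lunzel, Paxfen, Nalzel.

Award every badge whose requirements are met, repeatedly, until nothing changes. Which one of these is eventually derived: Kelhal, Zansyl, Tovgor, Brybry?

Brybry

With Lunzel, Paxfen, and Nalzel, Cortor is earned (Rule 5).
With Cortor and Paxfen, Runvor is earned (Rule 6).
With Runvor, Nalzel, and Paxfen, Brybry is earned (Rule 1).
Zansyl would need Tovgor and Cortor (Rule 3), but Tovgor is never earned. Tovgor would need Zansyl and Brybry (Rule 2), but Zansyl is never earned. Kelhal would need Zansyl and Paxfen (Rule 7), but Zansyl is never earned.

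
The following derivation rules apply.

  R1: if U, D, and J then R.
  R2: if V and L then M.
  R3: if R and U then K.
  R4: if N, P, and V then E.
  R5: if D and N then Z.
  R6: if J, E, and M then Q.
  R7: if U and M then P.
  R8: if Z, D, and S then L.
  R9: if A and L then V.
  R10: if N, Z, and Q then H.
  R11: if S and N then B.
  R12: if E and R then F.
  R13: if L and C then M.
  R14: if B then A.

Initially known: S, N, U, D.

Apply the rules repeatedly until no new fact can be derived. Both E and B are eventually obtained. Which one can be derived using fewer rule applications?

B

B: From S and N, R11 gives B. [1 rule application]
E: D and N hold, so Z follows (R5). S and N hold, so B follows (R11). From B, R14 gives A. Z, D, and S hold, so L follows (R8). A and L hold, so V follows (R9). V and L hold, so M follows (R2). U and M hold, so P follows (R7). From N, P, and V, R4 gives E. [8 rule applications]
B needs fewer.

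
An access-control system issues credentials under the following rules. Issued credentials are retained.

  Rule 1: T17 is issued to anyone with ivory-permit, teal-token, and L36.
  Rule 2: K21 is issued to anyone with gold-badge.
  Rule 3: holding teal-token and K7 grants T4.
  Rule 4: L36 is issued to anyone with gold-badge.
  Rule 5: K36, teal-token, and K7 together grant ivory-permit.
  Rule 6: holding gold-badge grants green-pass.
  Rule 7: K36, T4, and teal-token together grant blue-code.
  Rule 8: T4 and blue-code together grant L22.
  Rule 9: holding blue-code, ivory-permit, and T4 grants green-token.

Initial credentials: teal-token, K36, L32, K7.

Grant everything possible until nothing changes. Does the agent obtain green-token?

Holding K36, teal-token, and K7 grants ivory-permit (Rule 5).
Holding teal-token and K7 grants T4 (Rule 3).
Holding K36, T4, and teal-token grants blue-code (Rule 7).
Holding blue-code, ivory-permit, and T4 grants green-token (Rule 9).

Yes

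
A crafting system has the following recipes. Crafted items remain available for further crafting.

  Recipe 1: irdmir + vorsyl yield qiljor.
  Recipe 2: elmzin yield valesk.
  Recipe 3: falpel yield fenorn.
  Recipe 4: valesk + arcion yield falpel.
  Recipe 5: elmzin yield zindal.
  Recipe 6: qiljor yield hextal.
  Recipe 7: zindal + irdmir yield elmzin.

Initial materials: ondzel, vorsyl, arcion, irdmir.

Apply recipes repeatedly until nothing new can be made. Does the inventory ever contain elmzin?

elmzin would need zindal and irdmir (Recipe 7), but zindal is never obtained.

No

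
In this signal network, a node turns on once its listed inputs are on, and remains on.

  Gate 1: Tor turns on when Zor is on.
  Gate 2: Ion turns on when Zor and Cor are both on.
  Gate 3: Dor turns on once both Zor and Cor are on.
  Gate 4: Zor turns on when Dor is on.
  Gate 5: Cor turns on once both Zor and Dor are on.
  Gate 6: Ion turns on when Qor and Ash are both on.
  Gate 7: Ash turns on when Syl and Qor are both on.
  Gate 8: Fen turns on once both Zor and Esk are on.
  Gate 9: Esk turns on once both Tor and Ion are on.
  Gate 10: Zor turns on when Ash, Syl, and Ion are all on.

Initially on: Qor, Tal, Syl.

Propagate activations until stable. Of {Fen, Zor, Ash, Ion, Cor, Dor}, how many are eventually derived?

4

Syl and Qor are on, so Ash turns on (Gate 7).
Gate 6: Qor and Ash on → Ion on.
Ash, Syl, and Ion are on, so Zor turns on (Gate 10).
Gate 1: Zor on → Tor on.
Gate 9: Tor and Ion on → Esk on.
Gate 8: Zor and Esk on → Fen on.
Fen: reached.
Zor: reached.
Ash: reached.
Ion: reached.
Cor would need Zor and Dor (Gate 5), but Dor never turns on.
Dor would need Zor and Cor (Gate 3), but Cor never turns on.
Reached: Fen, Zor, Ash, and Ion — 4 of the 6.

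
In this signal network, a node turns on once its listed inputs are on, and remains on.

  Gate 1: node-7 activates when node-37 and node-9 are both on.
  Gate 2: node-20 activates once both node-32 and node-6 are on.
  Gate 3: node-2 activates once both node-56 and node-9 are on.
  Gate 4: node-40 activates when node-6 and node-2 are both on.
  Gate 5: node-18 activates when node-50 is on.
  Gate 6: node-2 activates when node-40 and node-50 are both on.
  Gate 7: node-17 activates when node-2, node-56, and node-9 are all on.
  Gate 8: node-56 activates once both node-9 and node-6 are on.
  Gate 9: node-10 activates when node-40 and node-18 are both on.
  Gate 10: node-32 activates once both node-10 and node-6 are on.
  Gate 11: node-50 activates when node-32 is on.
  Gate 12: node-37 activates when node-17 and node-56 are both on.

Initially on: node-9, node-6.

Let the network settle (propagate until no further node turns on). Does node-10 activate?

node-10 would need node-40 and node-18 (Gate 9), but node-18 never turns on.

No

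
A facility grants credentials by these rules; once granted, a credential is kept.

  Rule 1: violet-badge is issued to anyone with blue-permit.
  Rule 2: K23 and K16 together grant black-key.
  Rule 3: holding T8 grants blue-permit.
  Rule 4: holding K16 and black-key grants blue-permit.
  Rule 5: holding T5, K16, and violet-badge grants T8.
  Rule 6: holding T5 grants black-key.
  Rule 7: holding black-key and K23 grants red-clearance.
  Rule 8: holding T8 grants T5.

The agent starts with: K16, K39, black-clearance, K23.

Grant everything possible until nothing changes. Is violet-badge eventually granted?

Yes

Holding K23 and K16 grants black-key (Rule 2).
Holding K16 and black-key grants blue-permit (Rule 4).
Holding blue-permit grants violet-badge (Rule 1).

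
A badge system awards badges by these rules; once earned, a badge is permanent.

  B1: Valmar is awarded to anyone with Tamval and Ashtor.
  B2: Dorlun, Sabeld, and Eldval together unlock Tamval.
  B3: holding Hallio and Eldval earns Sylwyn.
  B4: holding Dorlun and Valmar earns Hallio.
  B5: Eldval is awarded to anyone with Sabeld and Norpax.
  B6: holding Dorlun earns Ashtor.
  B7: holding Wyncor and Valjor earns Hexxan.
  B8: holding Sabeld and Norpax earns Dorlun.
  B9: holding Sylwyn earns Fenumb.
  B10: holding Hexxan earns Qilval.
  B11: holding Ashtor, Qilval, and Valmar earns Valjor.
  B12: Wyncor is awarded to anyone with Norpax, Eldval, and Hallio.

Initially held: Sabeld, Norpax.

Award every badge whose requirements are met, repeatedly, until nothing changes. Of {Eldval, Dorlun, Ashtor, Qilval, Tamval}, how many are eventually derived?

4

With Sabeld and Norpax, Dorlun is earned (B8).
With Sabeld and Norpax, Eldval is earned (B5).
With Dorlun, Sabeld, and Eldval, Tamval is earned (B2).
With Dorlun, Ashtor is earned (B6).
Eldval: reached.
Dorlun: reached.
Ashtor: reached.
Qilval would need Hexxan (B10), but Hexxan is never earned.
Tamval: reached.
Reached: Eldval, Dorlun, Ashtor, and Tamval — 4 of the 5.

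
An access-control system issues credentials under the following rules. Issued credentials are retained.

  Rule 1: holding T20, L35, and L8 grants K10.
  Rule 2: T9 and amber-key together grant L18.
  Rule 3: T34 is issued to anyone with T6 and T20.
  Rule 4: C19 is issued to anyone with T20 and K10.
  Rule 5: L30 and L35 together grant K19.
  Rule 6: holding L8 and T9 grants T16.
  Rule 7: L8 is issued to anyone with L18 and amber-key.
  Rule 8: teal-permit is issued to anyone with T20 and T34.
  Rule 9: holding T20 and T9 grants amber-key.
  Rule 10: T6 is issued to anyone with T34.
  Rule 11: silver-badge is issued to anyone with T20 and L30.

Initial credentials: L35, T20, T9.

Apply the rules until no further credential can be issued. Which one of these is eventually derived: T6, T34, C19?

C19

Holding T20 and T9 grants amber-key (Rule 9).
Holding T9 and amber-key grants L18 (Rule 2).
Holding L18 and amber-key grants L8 (Rule 7).
Holding T20, L35, and L8 grants K10 (Rule 1).
Holding T20 and K10 grants C19 (Rule 4).
T34 would need T6 and T20 (Rule 3), but T6 is never granted. T6 would need T34 (Rule 10), but T34 is never granted.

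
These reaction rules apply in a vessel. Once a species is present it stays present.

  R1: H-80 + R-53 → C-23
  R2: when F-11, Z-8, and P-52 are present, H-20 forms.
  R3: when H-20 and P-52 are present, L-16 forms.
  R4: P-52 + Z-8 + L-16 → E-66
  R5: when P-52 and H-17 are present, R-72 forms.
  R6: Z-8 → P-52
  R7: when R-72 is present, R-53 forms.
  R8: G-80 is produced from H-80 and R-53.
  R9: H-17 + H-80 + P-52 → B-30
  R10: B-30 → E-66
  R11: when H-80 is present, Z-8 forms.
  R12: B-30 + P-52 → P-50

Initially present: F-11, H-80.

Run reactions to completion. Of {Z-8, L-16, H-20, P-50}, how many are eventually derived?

H-80 present → Z-8 forms (R11).
Z-8 present → P-52 forms (R6).
F-11, Z-8, and P-52 present → H-20 forms (R2).
H-20 and P-52 present → L-16 forms (R3).
Z-8: reached.
L-16: reached.
H-20: reached.
P-50 would need B-30 and P-52 (R12), but B-30 never forms.
Reached: Z-8, L-16, and H-20 — 3 of the 4.

3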